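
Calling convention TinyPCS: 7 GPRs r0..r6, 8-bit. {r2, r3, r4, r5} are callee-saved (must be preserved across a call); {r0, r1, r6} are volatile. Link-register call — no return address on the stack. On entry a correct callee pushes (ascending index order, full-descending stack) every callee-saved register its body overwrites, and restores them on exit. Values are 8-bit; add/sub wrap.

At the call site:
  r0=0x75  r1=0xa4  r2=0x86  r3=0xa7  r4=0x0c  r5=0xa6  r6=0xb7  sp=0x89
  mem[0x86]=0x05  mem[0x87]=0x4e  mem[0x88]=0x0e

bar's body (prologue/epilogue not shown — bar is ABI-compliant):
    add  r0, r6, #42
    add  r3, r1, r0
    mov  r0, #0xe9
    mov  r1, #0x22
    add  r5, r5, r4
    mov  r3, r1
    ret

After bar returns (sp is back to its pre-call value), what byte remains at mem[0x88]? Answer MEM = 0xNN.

MEM = 0xa7

prologue: push r3 -> mem[0x88]=0xa7, sp=0x88
prologue: push r5 -> mem[0x87]=0xa6, sp=0x87
body[0] add  r0, r6, #42 -> r0=0xe1
body[1] add  r3, r1, r0 -> r3=0x85
body[2] mov  r0, #0xe9 -> r0=0xe9
body[3] mov  r1, #0x22 -> r1=0x22
body[4] add  r5, r5, r4 -> r5=0xb2
body[5] mov  r3, r1 -> r3=0x22
epilogue: pop r5=0xa6, sp=0x88
epilogue: pop r3=0xa7, sp=0x89
prologue pushed ['r3', 'r5'] at ['0x88', '0x87']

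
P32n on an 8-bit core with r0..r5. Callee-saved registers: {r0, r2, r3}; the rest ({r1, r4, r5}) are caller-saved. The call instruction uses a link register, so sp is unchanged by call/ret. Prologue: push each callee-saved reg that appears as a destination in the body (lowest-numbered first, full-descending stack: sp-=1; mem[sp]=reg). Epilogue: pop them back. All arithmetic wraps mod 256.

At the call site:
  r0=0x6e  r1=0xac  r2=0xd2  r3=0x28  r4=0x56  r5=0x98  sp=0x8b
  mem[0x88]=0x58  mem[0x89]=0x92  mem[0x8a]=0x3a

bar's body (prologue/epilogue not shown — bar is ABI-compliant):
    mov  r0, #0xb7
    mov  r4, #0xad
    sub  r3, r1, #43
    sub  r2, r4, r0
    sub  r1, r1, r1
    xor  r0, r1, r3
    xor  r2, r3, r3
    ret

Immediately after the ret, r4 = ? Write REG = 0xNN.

prologue: push r0 → mem[0x8a]=0x6e, sp=0x8a
prologue: push r2 → mem[0x89]=0xd2, sp=0x89
prologue: push r3 → mem[0x88]=0x28, sp=0x88
body[0] mov  r0, #0xb7 → r0=0xb7
body[1] mov  r4, #0xad → r4=0xad
body[2] sub  r3, r1, #43 → r3=0x81
body[3] sub  r2, r4, r0 → r2=0xf6
body[4] sub  r1, r1, r1 → r1=0x00
body[5] xor  r0, r1, r3 → r0=0x81
body[6] xor  r2, r3, r3 → r2=0x00
epilogue: pop r3=0x28, sp=0x89
epilogue: pop r2=0xd2, sp=0x8a
epilogue: pop r0=0x6e, sp=0x8b
r4 is caller-saved → body value

REG = 0xad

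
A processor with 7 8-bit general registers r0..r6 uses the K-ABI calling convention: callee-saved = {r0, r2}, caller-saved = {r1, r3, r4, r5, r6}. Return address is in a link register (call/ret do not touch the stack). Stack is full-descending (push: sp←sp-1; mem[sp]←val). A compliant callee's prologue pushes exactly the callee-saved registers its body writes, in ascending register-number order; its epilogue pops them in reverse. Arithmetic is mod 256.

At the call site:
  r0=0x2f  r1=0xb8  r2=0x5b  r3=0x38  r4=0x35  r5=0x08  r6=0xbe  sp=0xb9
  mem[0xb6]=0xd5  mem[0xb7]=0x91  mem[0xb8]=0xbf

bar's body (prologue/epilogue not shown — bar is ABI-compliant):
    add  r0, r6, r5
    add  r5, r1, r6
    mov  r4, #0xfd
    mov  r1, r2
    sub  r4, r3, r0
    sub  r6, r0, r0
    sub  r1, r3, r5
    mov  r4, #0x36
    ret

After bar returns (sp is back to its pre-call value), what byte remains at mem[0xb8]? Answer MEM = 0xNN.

prologue: push r0 -> mem[0xb8]=0x2f, sp=0xb8
body[0] add  r0, r6, r5 -> r0=0xc6
body[1] add  r5, r1, r6 -> r5=0x76
body[2] mov  r4, #0xfd -> r4=0xfd
body[3] mov  r1, r2 -> r1=0x5b
body[4] sub  r4, r3, r0 -> r4=0x72
body[5] sub  r6, r0, r0 -> r6=0x00
body[6] sub  r1, r3, r5 -> r1=0xc2
body[7] mov  r4, #0x36 -> r4=0x36
epilogue: pop r0=0x2f, sp=0xb9
prologue pushed ['r0'] at ['0xb8']

MEM = 0x2f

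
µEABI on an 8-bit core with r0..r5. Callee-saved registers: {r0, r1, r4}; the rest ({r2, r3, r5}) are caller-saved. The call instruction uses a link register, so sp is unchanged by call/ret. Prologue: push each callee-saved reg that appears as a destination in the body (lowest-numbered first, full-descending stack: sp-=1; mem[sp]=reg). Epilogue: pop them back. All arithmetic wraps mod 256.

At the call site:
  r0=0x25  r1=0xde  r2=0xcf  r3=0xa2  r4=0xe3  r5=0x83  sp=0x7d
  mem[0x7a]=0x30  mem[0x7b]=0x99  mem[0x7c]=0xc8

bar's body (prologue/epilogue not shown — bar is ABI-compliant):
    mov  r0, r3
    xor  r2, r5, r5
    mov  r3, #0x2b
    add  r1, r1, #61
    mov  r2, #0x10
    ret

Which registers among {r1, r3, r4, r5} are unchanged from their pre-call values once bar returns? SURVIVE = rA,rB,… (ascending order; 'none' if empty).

SURVIVE = r1,r4,r5

prologue: push r0 → mem[0x7c]=0x25, sp=0x7c
prologue: push r1 → mem[0x7b]=0xde, sp=0x7b
body[0] mov  r0, r3 → r0=0xa2
body[1] xor  r2, r5, r5 → r2=0x00
body[2] mov  r3, #0x2b → r3=0x2b
body[3] add  r1, r1, #61 → r1=0x1b
body[4] mov  r2, #0x10 → r2=0x10
epilogue: pop r1=0xde, sp=0x7c
epilogue: pop r0=0x25, sp=0x7d
r1: callee-saved, written=True
r3: caller-saved, written=True
r4: callee-saved, written=False
r5: caller-saved, written=False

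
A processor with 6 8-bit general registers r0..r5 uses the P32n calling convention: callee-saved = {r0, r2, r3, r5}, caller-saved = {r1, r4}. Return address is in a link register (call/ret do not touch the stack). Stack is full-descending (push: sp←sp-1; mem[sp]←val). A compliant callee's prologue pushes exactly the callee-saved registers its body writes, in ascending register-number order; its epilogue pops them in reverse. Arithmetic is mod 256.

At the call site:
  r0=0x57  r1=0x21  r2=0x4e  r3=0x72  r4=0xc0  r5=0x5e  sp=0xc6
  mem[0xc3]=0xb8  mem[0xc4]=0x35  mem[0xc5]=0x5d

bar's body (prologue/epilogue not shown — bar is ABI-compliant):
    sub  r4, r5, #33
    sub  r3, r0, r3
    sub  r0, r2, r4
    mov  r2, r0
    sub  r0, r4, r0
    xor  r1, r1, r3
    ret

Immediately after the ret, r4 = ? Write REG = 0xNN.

prologue: push r0 -> mem[0xc5]=0x57, sp=0xc5
prologue: push r2 -> mem[0xc4]=0x4e, sp=0xc4
prologue: push r3 -> mem[0xc3]=0x72, sp=0xc3
body[0] sub  r4, r5, #33 -> r4=0x3d
body[1] sub  r3, r0, r3 -> r3=0xe5
body[2] sub  r0, r2, r4 -> r0=0x11
body[3] mov  r2, r0 -> r2=0x11
body[4] sub  r0, r4, r0 -> r0=0x2c
body[5] xor  r1, r1, r3 -> r1=0xc4
epilogue: pop r3=0x72, sp=0xc4
epilogue: pop r2=0x4e, sp=0xc5
epilogue: pop r0=0x57, sp=0xc6
r4 is caller-saved -> body value

REG = 0x3d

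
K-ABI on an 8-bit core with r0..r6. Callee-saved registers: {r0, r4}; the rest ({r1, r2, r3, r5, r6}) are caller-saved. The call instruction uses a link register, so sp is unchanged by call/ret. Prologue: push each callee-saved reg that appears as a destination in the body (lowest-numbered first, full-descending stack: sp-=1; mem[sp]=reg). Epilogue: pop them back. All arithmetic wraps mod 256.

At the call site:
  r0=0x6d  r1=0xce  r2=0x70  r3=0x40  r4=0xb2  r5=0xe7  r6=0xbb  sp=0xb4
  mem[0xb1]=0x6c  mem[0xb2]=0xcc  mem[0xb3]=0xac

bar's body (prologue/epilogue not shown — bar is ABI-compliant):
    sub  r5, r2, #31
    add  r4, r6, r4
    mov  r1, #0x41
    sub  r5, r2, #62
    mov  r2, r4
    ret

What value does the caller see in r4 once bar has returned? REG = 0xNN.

prologue: push r4 -> mem[0xb3]=0xb2, sp=0xb3
body[0] sub  r5, r2, #31 -> r5=0x51
body[1] add  r4, r6, r4 -> r4=0x6d
body[2] mov  r1, #0x41 -> r1=0x41
body[3] sub  r5, r2, #62 -> r5=0x32
body[4] mov  r2, r4 -> r2=0x6d
epilogue: pop r4=0xb2, sp=0xb4
r4 is callee-saved -> restored

REG = 0xb2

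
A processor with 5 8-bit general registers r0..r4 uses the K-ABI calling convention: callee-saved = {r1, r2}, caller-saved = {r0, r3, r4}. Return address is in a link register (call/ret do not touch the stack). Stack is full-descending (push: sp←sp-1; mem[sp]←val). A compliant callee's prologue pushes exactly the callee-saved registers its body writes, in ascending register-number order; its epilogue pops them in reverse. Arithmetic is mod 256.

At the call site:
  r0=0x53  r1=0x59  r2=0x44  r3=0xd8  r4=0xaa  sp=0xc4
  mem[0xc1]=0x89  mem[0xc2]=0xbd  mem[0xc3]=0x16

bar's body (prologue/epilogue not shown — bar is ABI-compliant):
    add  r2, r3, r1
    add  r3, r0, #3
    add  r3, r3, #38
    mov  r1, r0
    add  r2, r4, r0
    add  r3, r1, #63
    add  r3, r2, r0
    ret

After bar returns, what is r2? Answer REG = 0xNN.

prologue: push r1 → mem[0xc3]=0x59, sp=0xc3
prologue: push r2 → mem[0xc2]=0x44, sp=0xc2
body[0] add  r2, r3, r1 → r2=0x31
body[1] add  r3, r0, #3 → r3=0x56
body[2] add  r3, r3, #38 → r3=0x7c
body[3] mov  r1, r0 → r1=0x53
body[4] add  r2, r4, r0 → r2=0xfd
body[5] add  r3, r1, #63 → r3=0x92
body[6] add  r3, r2, r0 → r3=0x50
epilogue: pop r2=0x44, sp=0xc3
epilogue: pop r1=0x59, sp=0xc4
r2 is callee-saved → restored

REG = 0x44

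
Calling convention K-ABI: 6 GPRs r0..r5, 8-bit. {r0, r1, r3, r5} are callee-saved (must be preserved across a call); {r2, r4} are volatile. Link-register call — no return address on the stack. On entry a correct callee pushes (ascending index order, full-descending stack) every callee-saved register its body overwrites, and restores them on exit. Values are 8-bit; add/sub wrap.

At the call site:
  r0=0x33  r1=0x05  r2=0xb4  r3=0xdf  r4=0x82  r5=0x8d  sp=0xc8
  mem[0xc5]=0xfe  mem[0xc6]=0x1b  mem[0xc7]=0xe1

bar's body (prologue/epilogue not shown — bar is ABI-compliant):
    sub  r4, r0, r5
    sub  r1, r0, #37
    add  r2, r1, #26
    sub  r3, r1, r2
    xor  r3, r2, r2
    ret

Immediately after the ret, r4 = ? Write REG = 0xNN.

REG = 0xa6

prologue: push r1 → mem[0xc7]=0x05, sp=0xc7
prologue: push r3 → mem[0xc6]=0xdf, sp=0xc6
body[0] sub  r4, r0, r5 → r4=0xa6
body[1] sub  r1, r0, #37 → r1=0x0e
body[2] add  r2, r1, #26 → r2=0x28
body[3] sub  r3, r1, r2 → r3=0xe6
body[4] xor  r3, r2, r2 → r3=0x00
epilogue: pop r3=0xdf, sp=0xc7
epilogue: pop r1=0x05, sp=0xc8
r4 is caller-saved → body value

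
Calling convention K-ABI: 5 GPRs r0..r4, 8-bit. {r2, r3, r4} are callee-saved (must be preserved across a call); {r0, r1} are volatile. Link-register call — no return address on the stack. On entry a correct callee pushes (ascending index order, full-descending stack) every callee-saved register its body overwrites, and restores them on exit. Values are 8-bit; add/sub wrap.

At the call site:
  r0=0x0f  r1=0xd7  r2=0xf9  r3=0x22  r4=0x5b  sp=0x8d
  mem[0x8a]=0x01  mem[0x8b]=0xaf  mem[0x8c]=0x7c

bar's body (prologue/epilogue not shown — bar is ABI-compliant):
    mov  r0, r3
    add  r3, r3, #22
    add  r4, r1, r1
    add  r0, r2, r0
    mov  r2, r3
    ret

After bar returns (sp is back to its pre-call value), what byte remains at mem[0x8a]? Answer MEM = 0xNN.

MEM = 0x5b

prologue: push r2 → mem[0x8c]=0xf9, sp=0x8c
prologue: push r3 → mem[0x8b]=0x22, sp=0x8b
prologue: push r4 → mem[0x8a]=0x5b, sp=0x8a
body[0] mov  r0, r3 → r0=0x22
body[1] add  r3, r3, #22 → r3=0x38
body[2] add  r4, r1, r1 → r4=0xae
body[3] add  r0, r2, r0 → r0=0x1b
body[4] mov  r2, r3 → r2=0x38
epilogue: pop r4=0x5b, sp=0x8b
epilogue: pop r3=0x22, sp=0x8c
epilogue: pop r2=0xf9, sp=0x8d
prologue pushed ['r2', 'r3', 'r4'] at ['0x8c', '0x8b', '0x8a']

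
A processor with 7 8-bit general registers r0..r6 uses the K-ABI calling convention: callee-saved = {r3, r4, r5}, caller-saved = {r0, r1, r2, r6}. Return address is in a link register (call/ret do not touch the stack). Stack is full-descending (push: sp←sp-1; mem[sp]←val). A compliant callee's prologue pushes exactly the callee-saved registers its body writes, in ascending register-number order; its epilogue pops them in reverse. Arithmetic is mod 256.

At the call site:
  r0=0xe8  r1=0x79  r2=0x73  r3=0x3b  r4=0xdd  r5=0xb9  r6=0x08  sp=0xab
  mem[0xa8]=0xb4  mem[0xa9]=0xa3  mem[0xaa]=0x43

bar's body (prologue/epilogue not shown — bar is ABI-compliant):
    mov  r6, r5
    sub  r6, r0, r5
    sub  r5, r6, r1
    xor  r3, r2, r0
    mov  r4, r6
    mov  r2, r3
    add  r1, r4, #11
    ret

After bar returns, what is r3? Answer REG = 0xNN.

REG = 0x3b

prologue: push r3 -> mem[0xaa]=0x3b, sp=0xaa
prologue: push r4 -> mem[0xa9]=0xdd, sp=0xa9
prologue: push r5 -> mem[0xa8]=0xb9, sp=0xa8
body[0] mov  r6, r5 -> r6=0xb9
body[1] sub  r6, r0, r5 -> r6=0x2f
body[2] sub  r5, r6, r1 -> r5=0xb6
body[3] xor  r3, r2, r0 -> r3=0x9b
body[4] mov  r4, r6 -> r4=0x2f
body[5] mov  r2, r3 -> r2=0x9b
body[6] add  r1, r4, #11 -> r1=0x3a
epilogue: pop r5=0xb9, sp=0xa9
epilogue: pop r4=0xdd, sp=0xaa
epilogue: pop r3=0x3b, sp=0xab
r3 is callee-saved -> restored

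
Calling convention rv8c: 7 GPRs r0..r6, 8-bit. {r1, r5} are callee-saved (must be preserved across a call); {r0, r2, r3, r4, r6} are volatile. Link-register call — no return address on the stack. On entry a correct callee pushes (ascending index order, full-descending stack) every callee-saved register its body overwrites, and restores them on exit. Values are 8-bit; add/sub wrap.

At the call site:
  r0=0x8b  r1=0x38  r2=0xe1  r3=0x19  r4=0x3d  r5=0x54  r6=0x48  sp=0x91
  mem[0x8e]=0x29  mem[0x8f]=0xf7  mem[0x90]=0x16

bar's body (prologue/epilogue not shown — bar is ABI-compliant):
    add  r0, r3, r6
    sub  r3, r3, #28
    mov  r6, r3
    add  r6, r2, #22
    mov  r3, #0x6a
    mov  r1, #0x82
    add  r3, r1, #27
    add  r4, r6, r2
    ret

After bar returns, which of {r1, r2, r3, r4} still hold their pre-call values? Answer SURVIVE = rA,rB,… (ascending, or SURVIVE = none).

SURVIVE = r1,r2

prologue: push r1 -> mem[0x90]=0x38, sp=0x90
body[0] add  r0, r3, r6 -> r0=0x61
body[1] sub  r3, r3, #28 -> r3=0xfd
body[2] mov  r6, r3 -> r6=0xfd
body[3] add  r6, r2, #22 -> r6=0xf7
body[4] mov  r3, #0x6a -> r3=0x6a
body[5] mov  r1, #0x82 -> r1=0x82
body[6] add  r3, r1, #27 -> r3=0x9d
body[7] add  r4, r6, r2 -> r4=0xd8
epilogue: pop r1=0x38, sp=0x91
r1: callee-saved, written=True
r2: caller-saved, written=False
r3: caller-saved, written=True
r4: caller-saved, written=True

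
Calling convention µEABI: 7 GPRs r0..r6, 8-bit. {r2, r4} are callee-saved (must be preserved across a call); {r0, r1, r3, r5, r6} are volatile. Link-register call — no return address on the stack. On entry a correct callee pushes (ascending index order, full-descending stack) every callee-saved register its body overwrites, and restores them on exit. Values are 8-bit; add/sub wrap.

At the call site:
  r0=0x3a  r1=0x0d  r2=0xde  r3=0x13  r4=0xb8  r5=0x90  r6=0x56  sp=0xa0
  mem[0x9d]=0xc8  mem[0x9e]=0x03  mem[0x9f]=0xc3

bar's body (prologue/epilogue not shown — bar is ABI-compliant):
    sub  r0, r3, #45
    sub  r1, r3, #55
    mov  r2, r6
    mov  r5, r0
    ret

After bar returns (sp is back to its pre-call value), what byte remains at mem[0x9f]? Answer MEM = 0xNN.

MEM = 0xde

prologue: push r2 → mem[0x9f]=0xde, sp=0x9f
body[0] sub  r0, r3, #45 → r0=0xe6
body[1] sub  r1, r3, #55 → r1=0xdc
body[2] mov  r2, r6 → r2=0x56
body[3] mov  r5, r0 → r5=0xe6
epilogue: pop r2=0xde, sp=0xa0
prologue pushed ['r2'] at ['0x9f']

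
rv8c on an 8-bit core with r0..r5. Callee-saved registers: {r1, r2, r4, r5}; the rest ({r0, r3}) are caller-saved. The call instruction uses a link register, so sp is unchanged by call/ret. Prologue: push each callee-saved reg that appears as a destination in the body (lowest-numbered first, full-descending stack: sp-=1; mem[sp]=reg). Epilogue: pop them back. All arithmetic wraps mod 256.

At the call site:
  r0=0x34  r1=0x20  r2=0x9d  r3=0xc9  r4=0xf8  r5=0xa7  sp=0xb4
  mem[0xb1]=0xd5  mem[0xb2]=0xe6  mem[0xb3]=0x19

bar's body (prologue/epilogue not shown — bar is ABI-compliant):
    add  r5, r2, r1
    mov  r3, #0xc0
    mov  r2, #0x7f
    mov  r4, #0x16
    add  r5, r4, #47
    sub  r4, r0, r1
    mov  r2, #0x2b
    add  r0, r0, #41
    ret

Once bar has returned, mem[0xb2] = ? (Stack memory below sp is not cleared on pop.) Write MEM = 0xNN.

prologue: push r2 → mem[0xb3]=0x9d, sp=0xb3
prologue: push r4 → mem[0xb2]=0xf8, sp=0xb2
prologue: push r5 → mem[0xb1]=0xa7, sp=0xb1
body[0] add  r5, r2, r1 → r5=0xbd
body[1] mov  r3, #0xc0 → r3=0xc0
body[2] mov  r2, #0x7f → r2=0x7f
body[3] mov  r4, #0x16 → r4=0x16
body[4] add  r5, r4, #47 → r5=0x45
body[5] sub  r4, r0, r1 → r4=0x14
body[6] mov  r2, #0x2b → r2=0x2b
body[7] add  r0, r0, #41 → r0=0x5d
epilogue: pop r5=0xa7, sp=0xb2
epilogue: pop r4=0xf8, sp=0xb3
epilogue: pop r2=0x9d, sp=0xb4
prologue pushed ['r2', 'r4', 'r5'] at ['0xb3', '0xb2', '0xb1']

MEM = 0xf8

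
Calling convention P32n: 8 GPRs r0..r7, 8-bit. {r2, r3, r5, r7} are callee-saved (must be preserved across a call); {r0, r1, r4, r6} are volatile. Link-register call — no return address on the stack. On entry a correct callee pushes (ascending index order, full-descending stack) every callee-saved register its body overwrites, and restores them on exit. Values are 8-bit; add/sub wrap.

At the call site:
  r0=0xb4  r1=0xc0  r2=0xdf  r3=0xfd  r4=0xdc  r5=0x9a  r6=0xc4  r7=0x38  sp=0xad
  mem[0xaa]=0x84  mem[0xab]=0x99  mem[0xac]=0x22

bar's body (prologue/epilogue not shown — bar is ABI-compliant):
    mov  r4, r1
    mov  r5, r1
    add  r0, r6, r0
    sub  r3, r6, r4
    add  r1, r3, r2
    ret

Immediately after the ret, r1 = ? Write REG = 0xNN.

prologue: push r3 -> mem[0xac]=0xfd, sp=0xac
prologue: push r5 -> mem[0xab]=0x9a, sp=0xab
body[0] mov  r4, r1 -> r4=0xc0
body[1] mov  r5, r1 -> r5=0xc0
body[2] add  r0, r6, r0 -> r0=0x78
body[3] sub  r3, r6, r4 -> r3=0x04
body[4] add  r1, r3, r2 -> r1=0xe3
epilogue: pop r5=0x9a, sp=0xac
epilogue: pop r3=0xfd, sp=0xad
r1 is caller-saved -> body value

REG = 0xe3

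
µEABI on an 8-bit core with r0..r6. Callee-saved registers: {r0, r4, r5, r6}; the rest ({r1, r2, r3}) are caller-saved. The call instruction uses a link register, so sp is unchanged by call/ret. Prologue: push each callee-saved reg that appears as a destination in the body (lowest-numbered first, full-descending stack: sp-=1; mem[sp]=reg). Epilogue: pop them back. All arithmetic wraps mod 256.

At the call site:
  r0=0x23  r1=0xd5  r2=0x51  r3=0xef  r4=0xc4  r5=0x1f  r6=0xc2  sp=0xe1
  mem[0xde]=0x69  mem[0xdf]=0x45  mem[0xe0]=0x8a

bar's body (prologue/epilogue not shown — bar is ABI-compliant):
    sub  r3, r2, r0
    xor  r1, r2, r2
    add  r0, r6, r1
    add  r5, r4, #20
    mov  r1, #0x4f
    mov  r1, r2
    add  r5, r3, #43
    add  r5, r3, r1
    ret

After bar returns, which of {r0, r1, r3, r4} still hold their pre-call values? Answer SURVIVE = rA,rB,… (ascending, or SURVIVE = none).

prologue: push r0 -> mem[0xe0]=0x23, sp=0xe0
prologue: push r5 -> mem[0xdf]=0x1f, sp=0xdf
body[0] sub  r3, r2, r0 -> r3=0x2e
body[1] xor  r1, r2, r2 -> r1=0x00
body[2] add  r0, r6, r1 -> r0=0xc2
body[3] add  r5, r4, #20 -> r5=0xd8
body[4] mov  r1, #0x4f -> r1=0x4f
body[5] mov  r1, r2 -> r1=0x51
body[6] add  r5, r3, #43 -> r5=0x59
body[7] add  r5, r3, r1 -> r5=0x7f
epilogue: pop r5=0x1f, sp=0xe0
epilogue: pop r0=0x23, sp=0xe1
r0: callee-saved, written=True
r1: caller-saved, written=True
r3: caller-saved, written=True
r4: callee-saved, written=False

SURVIVE = r0,r4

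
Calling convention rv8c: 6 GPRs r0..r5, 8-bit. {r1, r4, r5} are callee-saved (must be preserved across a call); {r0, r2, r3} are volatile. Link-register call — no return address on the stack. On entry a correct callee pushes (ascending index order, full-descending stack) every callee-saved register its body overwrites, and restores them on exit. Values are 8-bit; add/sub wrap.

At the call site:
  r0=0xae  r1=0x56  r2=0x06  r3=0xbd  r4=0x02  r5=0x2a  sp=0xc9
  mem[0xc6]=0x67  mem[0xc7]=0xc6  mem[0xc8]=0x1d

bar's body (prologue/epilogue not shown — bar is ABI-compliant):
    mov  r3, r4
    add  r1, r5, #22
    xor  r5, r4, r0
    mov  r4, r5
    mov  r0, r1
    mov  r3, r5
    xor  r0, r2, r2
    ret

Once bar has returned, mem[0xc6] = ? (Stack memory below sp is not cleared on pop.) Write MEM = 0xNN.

MEM = 0x2a

prologue: push r1 → mem[0xc8]=0x56, sp=0xc8
prologue: push r4 → mem[0xc7]=0x02, sp=0xc7
prologue: push r5 → mem[0xc6]=0x2a, sp=0xc6
body[0] mov  r3, r4 → r3=0x02
body[1] add  r1, r5, #22 → r1=0x40
body[2] xor  r5, r4, r0 → r5=0xac
body[3] mov  r4, r5 → r4=0xac
body[4] mov  r0, r1 → r0=0x40
body[5] mov  r3, r5 → r3=0xac
body[6] xor  r0, r2, r2 → r0=0x00
epilogue: pop r5=0x2a, sp=0xc7
epilogue: pop r4=0x02, sp=0xc8
epilogue: pop r1=0x56, sp=0xc9
prologue pushed ['r1', 'r4', 'r5'] at ['0xc8', '0xc7', '0xc6']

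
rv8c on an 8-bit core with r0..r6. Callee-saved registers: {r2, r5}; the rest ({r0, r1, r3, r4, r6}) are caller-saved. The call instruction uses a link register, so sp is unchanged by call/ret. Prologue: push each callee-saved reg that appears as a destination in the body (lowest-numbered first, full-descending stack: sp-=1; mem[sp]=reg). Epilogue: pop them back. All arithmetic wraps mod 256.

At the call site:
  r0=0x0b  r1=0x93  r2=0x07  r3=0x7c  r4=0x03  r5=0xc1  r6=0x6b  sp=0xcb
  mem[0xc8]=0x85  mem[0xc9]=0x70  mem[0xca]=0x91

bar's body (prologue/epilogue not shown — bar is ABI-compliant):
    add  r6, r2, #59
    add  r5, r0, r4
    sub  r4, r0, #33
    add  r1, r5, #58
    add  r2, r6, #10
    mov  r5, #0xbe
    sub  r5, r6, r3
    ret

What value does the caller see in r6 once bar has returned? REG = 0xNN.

REG = 0x42

prologue: push r2 -> mem[0xca]=0x07, sp=0xca
prologue: push r5 -> mem[0xc9]=0xc1, sp=0xc9
body[0] add  r6, r2, #59 -> r6=0x42
body[1] add  r5, r0, r4 -> r5=0x0e
body[2] sub  r4, r0, #33 -> r4=0xea
body[3] add  r1, r5, #58 -> r1=0x48
body[4] add  r2, r6, #10 -> r2=0x4c
body[5] mov  r5, #0xbe -> r5=0xbe
body[6] sub  r5, r6, r3 -> r5=0xc6
epilogue: pop r5=0xc1, sp=0xca
epilogue: pop r2=0x07, sp=0xcb
r6 is caller-saved -> body value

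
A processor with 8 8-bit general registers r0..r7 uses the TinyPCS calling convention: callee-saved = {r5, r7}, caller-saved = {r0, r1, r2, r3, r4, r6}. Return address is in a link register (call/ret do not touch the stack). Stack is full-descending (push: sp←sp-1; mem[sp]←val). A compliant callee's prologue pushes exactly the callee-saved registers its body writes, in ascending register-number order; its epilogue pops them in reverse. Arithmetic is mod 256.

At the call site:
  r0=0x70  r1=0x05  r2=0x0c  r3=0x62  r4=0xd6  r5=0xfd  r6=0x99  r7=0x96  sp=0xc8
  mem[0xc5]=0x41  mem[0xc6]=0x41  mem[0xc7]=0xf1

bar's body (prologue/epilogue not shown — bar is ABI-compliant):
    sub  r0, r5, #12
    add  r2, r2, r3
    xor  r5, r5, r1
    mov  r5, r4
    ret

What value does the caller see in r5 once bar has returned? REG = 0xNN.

prologue: push r5 -> mem[0xc7]=0xfd, sp=0xc7
body[0] sub  r0, r5, #12 -> r0=0xf1
body[1] add  r2, r2, r3 -> r2=0x6e
body[2] xor  r5, r5, r1 -> r5=0xf8
body[3] mov  r5, r4 -> r5=0xd6
epilogue: pop r5=0xfd, sp=0xc8
r5 is callee-saved -> restored

REG = 0xfd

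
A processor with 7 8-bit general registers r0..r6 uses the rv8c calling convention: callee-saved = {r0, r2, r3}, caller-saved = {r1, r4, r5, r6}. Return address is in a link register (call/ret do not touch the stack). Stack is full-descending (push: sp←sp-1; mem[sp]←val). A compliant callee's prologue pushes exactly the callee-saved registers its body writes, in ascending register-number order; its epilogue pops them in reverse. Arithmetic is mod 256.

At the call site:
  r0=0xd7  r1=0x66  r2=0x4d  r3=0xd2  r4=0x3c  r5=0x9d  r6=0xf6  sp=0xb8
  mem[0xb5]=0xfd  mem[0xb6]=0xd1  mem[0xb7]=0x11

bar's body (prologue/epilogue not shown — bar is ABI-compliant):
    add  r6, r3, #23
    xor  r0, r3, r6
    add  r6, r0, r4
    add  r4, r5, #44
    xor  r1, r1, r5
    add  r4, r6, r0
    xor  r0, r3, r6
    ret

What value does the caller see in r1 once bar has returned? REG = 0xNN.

REG = 0xfb

prologue: push r0 -> mem[0xb7]=0xd7, sp=0xb7
body[0] add  r6, r3, #23 -> r6=0xe9
body[1] xor  r0, r3, r6 -> r0=0x3b
body[2] add  r6, r0, r4 -> r6=0x77
body[3] add  r4, r5, #44 -> r4=0xc9
body[4] xor  r1, r1, r5 -> r1=0xfb
body[5] add  r4, r6, r0 -> r4=0xb2
body[6] xor  r0, r3, r6 -> r0=0xa5
epilogue: pop r0=0xd7, sp=0xb8
r1 is caller-saved -> body value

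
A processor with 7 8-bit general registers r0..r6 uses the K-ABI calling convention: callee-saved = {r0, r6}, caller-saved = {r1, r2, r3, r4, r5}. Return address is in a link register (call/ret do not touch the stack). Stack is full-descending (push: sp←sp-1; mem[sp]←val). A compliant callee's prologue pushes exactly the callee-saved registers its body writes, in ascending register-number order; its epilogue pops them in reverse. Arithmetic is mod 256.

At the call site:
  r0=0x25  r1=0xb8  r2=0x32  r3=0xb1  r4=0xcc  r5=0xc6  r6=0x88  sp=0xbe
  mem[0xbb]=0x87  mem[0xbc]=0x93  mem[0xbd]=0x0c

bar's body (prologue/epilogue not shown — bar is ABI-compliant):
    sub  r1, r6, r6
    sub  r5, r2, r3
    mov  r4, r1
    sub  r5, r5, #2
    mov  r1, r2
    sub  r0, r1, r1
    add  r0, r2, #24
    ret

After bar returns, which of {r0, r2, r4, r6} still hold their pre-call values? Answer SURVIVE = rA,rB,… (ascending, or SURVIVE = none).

SURVIVE = r0,r2,r6

prologue: push r0 → mem[0xbd]=0x25, sp=0xbd
body[0] sub  r1, r6, r6 → r1=0x00
body[1] sub  r5, r2, r3 → r5=0x81
body[2] mov  r4, r1 → r4=0x00
body[3] sub  r5, r5, #2 → r5=0x7f
body[4] mov  r1, r2 → r1=0x32
body[5] sub  r0, r1, r1 → r0=0x00
body[6] add  r0, r2, #24 → r0=0x4a
epilogue: pop r0=0x25, sp=0xbe
r0: callee-saved, written=True
r2: caller-saved, written=False
r4: caller-saved, written=True
r6: callee-saved, written=False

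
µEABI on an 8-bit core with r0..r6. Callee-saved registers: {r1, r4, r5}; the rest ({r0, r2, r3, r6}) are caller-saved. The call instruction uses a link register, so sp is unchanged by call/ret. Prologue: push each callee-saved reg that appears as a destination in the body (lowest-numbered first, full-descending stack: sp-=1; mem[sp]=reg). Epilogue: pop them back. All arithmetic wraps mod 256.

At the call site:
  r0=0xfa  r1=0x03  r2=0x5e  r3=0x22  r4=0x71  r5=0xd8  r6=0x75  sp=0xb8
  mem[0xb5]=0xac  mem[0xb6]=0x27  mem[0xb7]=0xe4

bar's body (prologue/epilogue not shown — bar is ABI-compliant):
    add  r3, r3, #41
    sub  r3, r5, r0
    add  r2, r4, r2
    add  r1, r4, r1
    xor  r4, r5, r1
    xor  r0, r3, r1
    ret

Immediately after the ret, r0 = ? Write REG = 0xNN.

REG = 0xaa

prologue: push r1 -> mem[0xb7]=0x03, sp=0xb7
prologue: push r4 -> mem[0xb6]=0x71, sp=0xb6
body[0] add  r3, r3, #41 -> r3=0x4b
body[1] sub  r3, r5, r0 -> r3=0xde
body[2] add  r2, r4, r2 -> r2=0xcf
body[3] add  r1, r4, r1 -> r1=0x74
body[4] xor  r4, r5, r1 -> r4=0xac
body[5] xor  r0, r3, r1 -> r0=0xaa
epilogue: pop r4=0x71, sp=0xb7
epilogue: pop r1=0x03, sp=0xb8
r0 is caller-saved -> body value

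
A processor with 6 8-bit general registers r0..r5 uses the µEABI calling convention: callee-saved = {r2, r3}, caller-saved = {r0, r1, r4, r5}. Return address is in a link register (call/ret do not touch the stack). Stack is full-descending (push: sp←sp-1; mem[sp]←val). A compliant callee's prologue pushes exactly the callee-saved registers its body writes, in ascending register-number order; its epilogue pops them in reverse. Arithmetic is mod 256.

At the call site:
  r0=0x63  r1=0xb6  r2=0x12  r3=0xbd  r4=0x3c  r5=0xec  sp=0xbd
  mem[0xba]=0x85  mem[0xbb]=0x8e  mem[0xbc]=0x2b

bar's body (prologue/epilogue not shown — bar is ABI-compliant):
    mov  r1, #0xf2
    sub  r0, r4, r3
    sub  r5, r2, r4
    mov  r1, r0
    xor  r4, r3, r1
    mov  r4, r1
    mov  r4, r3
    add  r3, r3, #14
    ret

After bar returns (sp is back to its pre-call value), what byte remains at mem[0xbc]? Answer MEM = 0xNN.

prologue: push r3 -> mem[0xbc]=0xbd, sp=0xbc
body[0] mov  r1, #0xf2 -> r1=0xf2
body[1] sub  r0, r4, r3 -> r0=0x7f
body[2] sub  r5, r2, r4 -> r5=0xd6
body[3] mov  r1, r0 -> r1=0x7f
body[4] xor  r4, r3, r1 -> r4=0xc2
body[5] mov  r4, r1 -> r4=0x7f
body[6] mov  r4, r3 -> r4=0xbd
body[7] add  r3, r3, #14 -> r3=0xcb
epilogue: pop r3=0xbd, sp=0xbd
prologue pushed ['r3'] at ['0xbc']

MEM = 0xbd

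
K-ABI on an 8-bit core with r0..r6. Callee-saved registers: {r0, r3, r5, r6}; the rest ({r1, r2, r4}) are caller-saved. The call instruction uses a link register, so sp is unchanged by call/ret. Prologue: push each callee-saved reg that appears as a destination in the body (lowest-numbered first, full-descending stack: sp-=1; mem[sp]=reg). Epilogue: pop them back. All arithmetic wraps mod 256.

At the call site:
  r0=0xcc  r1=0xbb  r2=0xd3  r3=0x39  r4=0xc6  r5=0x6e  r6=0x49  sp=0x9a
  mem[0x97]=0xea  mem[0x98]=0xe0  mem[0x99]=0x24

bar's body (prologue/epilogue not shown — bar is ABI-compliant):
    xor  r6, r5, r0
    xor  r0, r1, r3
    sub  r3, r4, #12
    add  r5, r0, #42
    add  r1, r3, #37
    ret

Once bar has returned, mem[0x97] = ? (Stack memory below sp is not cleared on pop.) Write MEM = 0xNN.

MEM = 0x6e

prologue: push r0 -> mem[0x99]=0xcc, sp=0x99
prologue: push r3 -> mem[0x98]=0x39, sp=0x98
prologue: push r5 -> mem[0x97]=0x6e, sp=0x97
prologue: push r6 -> mem[0x96]=0x49, sp=0x96
body[0] xor  r6, r5, r0 -> r6=0xa2
body[1] xor  r0, r1, r3 -> r0=0x82
body[2] sub  r3, r4, #12 -> r3=0xba
body[3] add  r5, r0, #42 -> r5=0xac
body[4] add  r1, r3, #37 -> r1=0xdf
epilogue: pop r6=0x49, sp=0x97
epilogue: pop r5=0x6e, sp=0x98
epilogue: pop r3=0x39, sp=0x99
epilogue: pop r0=0xcc, sp=0x9a
prologue pushed ['r0', 'r3', 'r5', 'r6'] at ['0x99', '0x98', '0x97', '0x96']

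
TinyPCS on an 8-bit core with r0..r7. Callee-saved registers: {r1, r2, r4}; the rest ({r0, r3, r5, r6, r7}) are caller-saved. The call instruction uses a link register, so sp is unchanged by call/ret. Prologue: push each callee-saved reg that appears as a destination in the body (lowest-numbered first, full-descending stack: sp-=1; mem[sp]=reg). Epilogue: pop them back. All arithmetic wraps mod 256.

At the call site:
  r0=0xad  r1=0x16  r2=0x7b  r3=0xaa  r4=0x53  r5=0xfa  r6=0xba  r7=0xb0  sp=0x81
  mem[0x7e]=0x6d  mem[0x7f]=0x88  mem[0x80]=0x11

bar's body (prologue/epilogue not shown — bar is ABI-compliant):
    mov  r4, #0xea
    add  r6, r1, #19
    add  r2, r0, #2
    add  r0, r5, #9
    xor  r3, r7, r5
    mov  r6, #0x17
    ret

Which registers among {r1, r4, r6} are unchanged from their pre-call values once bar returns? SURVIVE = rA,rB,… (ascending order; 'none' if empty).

prologue: push r2 -> mem[0x80]=0x7b, sp=0x80
prologue: push r4 -> mem[0x7f]=0x53, sp=0x7f
body[0] mov  r4, #0xea -> r4=0xea
body[1] add  r6, r1, #19 -> r6=0x29
body[2] add  r2, r0, #2 -> r2=0xaf
body[3] add  r0, r5, #9 -> r0=0x03
body[4] xor  r3, r7, r5 -> r3=0x4a
body[5] mov  r6, #0x17 -> r6=0x17
epilogue: pop r4=0x53, sp=0x80
epilogue: pop r2=0x7b, sp=0x81
r1: callee-saved, written=False
r4: callee-saved, written=True
r6: caller-saved, written=True

SURVIVE = r1,r4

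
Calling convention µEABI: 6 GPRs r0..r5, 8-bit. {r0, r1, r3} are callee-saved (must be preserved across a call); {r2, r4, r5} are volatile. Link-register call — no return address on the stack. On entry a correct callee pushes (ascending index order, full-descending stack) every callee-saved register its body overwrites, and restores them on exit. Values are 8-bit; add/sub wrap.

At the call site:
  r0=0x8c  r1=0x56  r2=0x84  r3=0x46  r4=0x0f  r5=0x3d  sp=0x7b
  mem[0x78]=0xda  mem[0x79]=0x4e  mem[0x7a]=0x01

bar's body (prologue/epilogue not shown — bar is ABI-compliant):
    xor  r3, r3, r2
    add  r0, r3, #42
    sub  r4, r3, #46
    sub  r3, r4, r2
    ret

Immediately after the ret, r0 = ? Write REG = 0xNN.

REG = 0x8c

prologue: push r0 → mem[0x7a]=0x8c, sp=0x7a
prologue: push r3 → mem[0x79]=0x46, sp=0x79
body[0] xor  r3, r3, r2 → r3=0xc2
body[1] add  r0, r3, #42 → r0=0xec
body[2] sub  r4, r3, #46 → r4=0x94
body[3] sub  r3, r4, r2 → r3=0x10
epilogue: pop r3=0x46, sp=0x7a
epilogue: pop r0=0x8c, sp=0x7b
r0 is callee-saved → restored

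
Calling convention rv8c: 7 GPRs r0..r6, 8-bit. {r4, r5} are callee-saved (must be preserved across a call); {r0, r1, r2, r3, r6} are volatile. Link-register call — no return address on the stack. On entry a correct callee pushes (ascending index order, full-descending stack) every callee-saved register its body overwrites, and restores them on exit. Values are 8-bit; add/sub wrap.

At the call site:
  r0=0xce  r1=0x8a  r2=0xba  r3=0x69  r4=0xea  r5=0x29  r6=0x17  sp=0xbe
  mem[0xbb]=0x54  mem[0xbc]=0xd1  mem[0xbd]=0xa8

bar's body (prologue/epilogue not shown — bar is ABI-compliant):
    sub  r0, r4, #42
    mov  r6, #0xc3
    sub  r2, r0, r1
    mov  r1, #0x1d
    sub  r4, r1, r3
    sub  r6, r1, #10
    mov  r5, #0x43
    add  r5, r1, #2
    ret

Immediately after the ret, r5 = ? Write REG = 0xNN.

prologue: push r4 -> mem[0xbd]=0xea, sp=0xbd
prologue: push r5 -> mem[0xbc]=0x29, sp=0xbc
body[0] sub  r0, r4, #42 -> r0=0xc0
body[1] mov  r6, #0xc3 -> r6=0xc3
body[2] sub  r2, r0, r1 -> r2=0x36
body[3] mov  r1, #0x1d -> r1=0x1d
body[4] sub  r4, r1, r3 -> r4=0xb4
body[5] sub  r6, r1, #10 -> r6=0x13
body[6] mov  r5, #0x43 -> r5=0x43
body[7] add  r5, r1, #2 -> r5=0x1f
epilogue: pop r5=0x29, sp=0xbd
epilogue: pop r4=0xea, sp=0xbe
r5 is callee-saved -> restored

REG = 0x29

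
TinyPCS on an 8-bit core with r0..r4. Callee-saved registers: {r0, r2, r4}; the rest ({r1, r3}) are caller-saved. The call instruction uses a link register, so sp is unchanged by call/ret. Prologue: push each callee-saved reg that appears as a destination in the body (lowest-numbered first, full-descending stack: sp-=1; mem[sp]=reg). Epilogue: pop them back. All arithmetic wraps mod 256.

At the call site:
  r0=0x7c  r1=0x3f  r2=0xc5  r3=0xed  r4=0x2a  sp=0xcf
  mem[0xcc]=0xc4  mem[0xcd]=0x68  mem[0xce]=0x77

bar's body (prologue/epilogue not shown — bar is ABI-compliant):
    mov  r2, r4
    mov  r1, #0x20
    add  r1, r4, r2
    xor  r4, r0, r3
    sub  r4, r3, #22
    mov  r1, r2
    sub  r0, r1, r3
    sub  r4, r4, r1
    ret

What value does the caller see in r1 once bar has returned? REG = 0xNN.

prologue: push r0 -> mem[0xce]=0x7c, sp=0xce
prologue: push r2 -> mem[0xcd]=0xc5, sp=0xcd
prologue: push r4 -> mem[0xcc]=0x2a, sp=0xcc
body[0] mov  r2, r4 -> r2=0x2a
body[1] mov  r1, #0x20 -> r1=0x20
body[2] add  r1, r4, r2 -> r1=0x54
body[3] xor  r4, r0, r3 -> r4=0x91
body[4] sub  r4, r3, #22 -> r4=0xd7
body[5] mov  r1, r2 -> r1=0x2a
body[6] sub  r0, r1, r3 -> r0=0x3d
body[7] sub  r4, r4, r1 -> r4=0xad
epilogue: pop r4=0x2a, sp=0xcd
epilogue: pop r2=0xc5, sp=0xce
epilogue: pop r0=0x7c, sp=0xcf
r1 is caller-saved -> body value

REG = 0x2a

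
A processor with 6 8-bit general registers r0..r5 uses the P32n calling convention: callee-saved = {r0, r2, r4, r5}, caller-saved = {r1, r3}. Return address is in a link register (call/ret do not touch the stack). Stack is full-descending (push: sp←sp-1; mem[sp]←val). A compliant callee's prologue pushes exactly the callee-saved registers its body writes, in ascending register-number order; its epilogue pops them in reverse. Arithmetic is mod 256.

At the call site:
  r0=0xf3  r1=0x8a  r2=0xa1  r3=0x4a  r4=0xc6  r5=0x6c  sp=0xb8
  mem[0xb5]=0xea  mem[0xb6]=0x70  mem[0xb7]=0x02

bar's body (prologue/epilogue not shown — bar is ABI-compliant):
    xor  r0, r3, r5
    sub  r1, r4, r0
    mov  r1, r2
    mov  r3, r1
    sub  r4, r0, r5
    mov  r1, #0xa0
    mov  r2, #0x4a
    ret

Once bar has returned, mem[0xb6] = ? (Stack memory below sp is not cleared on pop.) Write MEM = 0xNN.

MEM = 0xa1

prologue: push r0 → mem[0xb7]=0xf3, sp=0xb7
prologue: push r2 → mem[0xb6]=0xa1, sp=0xb6
prologue: push r4 → mem[0xb5]=0xc6, sp=0xb5
body[0] xor  r0, r3, r5 → r0=0x26
body[1] sub  r1, r4, r0 → r1=0xa0
body[2] mov  r1, r2 → r1=0xa1
body[3] mov  r3, r1 → r3=0xa1
body[4] sub  r4, r0, r5 → r4=0xba
body[5] mov  r1, #0xa0 → r1=0xa0
body[6] mov  r2, #0x4a → r2=0x4a
epilogue: pop r4=0xc6, sp=0xb6
epilogue: pop r2=0xa1, sp=0xb7
epilogue: pop r0=0xf3, sp=0xb8
prologue pushed ['r0', 'r2', 'r4'] at ['0xb7', '0xb6', '0xb5']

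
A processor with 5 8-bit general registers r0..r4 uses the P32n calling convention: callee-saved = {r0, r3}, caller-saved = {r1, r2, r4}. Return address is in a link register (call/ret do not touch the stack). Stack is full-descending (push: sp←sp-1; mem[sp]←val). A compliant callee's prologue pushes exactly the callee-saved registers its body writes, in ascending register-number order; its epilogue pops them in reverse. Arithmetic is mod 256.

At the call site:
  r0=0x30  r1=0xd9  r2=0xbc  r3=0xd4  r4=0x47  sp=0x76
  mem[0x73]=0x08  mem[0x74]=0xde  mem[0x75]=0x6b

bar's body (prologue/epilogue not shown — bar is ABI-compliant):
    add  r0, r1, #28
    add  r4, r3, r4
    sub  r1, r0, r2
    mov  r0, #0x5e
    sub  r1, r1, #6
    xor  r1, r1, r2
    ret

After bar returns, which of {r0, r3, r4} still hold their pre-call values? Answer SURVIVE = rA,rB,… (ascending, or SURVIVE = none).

SURVIVE = r0,r3

prologue: push r0 → mem[0x75]=0x30, sp=0x75
body[0] add  r0, r1, #28 → r0=0xf5
body[1] add  r4, r3, r4 → r4=0x1b
body[2] sub  r1, r0, r2 → r1=0x39
body[3] mov  r0, #0x5e → r0=0x5e
body[4] sub  r1, r1, #6 → r1=0x33
body[5] xor  r1, r1, r2 → r1=0x8f
epilogue: pop r0=0x30, sp=0x76
r0: callee-saved, written=True
r3: callee-saved, written=False
r4: caller-saved, written=True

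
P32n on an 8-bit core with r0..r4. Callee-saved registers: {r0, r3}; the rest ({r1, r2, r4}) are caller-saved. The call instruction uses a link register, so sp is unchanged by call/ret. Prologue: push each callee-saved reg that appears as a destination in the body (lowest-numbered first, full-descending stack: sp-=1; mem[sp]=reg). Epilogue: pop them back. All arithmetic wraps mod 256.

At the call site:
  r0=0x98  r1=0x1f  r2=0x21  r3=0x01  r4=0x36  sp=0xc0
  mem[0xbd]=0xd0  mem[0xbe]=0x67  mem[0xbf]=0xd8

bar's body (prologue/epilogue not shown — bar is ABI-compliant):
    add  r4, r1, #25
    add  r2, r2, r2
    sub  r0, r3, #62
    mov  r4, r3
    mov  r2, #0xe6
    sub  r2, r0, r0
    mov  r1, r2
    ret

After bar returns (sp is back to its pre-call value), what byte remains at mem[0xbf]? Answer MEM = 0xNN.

MEM = 0x98

prologue: push r0 → mem[0xbf]=0x98, sp=0xbf
body[0] add  r4, r1, #25 → r4=0x38
body[1] add  r2, r2, r2 → r2=0x42
body[2] sub  r0, r3, #62 → r0=0xc3
body[3] mov  r4, r3 → r4=0x01
body[4] mov  r2, #0xe6 → r2=0xe6
body[5] sub  r2, r0, r0 → r2=0x00
body[6] mov  r1, r2 → r1=0x00
epilogue: pop r0=0x98, sp=0xc0
prologue pushed ['r0'] at ['0xbf']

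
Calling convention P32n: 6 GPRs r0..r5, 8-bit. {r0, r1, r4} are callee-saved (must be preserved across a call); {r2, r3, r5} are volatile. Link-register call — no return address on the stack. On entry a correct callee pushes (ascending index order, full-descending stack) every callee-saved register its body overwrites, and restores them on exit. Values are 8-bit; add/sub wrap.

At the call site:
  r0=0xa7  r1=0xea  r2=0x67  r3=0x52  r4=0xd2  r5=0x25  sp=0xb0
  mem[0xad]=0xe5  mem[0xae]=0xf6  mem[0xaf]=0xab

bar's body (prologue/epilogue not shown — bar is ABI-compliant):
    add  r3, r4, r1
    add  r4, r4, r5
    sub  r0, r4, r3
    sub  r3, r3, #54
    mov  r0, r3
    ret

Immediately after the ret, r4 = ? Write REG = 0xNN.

REG = 0xd2

prologue: push r0 -> mem[0xaf]=0xa7, sp=0xaf
prologue: push r4 -> mem[0xae]=0xd2, sp=0xae
body[0] add  r3, r4, r1 -> r3=0xbc
body[1] add  r4, r4, r5 -> r4=0xf7
body[2] sub  r0, r4, r3 -> r0=0x3b
body[3] sub  r3, r3, #54 -> r3=0x86
body[4] mov  r0, r3 -> r0=0x86
epilogue: pop r4=0xd2, sp=0xaf
epilogue: pop r0=0xa7, sp=0xb0
r4 is callee-saved -> restored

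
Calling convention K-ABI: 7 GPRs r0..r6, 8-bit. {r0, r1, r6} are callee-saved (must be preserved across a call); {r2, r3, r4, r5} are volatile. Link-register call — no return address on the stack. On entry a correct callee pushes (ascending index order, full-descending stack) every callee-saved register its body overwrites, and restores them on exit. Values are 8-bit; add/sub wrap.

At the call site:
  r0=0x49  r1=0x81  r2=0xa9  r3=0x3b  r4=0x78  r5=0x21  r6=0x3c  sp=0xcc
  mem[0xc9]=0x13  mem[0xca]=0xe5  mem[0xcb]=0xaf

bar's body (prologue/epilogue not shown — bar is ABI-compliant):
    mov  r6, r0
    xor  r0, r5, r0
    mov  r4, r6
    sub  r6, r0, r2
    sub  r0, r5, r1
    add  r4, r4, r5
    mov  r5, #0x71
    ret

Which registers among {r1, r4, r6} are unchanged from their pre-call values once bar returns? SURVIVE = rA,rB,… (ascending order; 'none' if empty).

SURVIVE = r1,r6

prologue: push r0 → mem[0xcb]=0x49, sp=0xcb
prologue: push r6 → mem[0xca]=0x3c, sp=0xca
body[0] mov  r6, r0 → r6=0x49
body[1] xor  r0, r5, r0 → r0=0x68
body[2] mov  r4, r6 → r4=0x49
body[3] sub  r6, r0, r2 → r6=0xbf
body[4] sub  r0, r5, r1 → r0=0xa0
body[5] add  r4, r4, r5 → r4=0x6a
body[6] mov  r5, #0x71 → r5=0x71
epilogue: pop r6=0x3c, sp=0xcb
epilogue: pop r0=0x49, sp=0xcc
r1: callee-saved, written=False
r4: caller-saved, written=True
r6: callee-saved, written=True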